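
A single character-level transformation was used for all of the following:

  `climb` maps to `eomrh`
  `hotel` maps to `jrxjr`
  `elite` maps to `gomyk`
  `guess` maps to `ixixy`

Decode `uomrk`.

slime

In climb: c→e is +2, l→o is +3, i→m is +4, m→r is +5 — the shift increases by 1 each position. The shift increases by 1 at each position, starting from +2: 2, 3, 4, ….
Undoing it on uomrk: u−2=s, o−3=l, m−4=i, r−5=m, k−6=e.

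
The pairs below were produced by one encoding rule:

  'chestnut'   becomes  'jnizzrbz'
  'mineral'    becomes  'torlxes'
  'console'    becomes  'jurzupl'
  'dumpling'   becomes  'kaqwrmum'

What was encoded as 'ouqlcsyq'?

homework

Shifts by position in chestnut: pos 0: c→j (+7), pos 1: h→n (+6), pos 2: e→i (+4), pos 3: s→z (+7), pos 4: t→z (+6), pos 5: n→r (+4) — repeating every 3. A repeating key of period 3 is used — shifts +7, +6, +4 over and over.
Decoding ouqlcsyq: o−7=h, u−6=o, q−4=m, l−7=e, c−6=w, s−4=o, y−7=r, q−6=k.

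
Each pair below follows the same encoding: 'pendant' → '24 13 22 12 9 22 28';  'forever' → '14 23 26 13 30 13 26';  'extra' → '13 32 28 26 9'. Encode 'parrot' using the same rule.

p is letter #16 and maps to 24: an offset of 8. Each letter is replaced by its alphabet position (a=1..z=26) + 8.
Applying it to parrot: p=16→24, a=1→9, r=18→26, r=18→26, o=15→23, t=20→28.

24 9 26 26 23 28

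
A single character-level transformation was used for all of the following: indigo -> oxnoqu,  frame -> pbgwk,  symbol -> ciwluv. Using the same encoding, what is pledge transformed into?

The shift depends on letter class: consonant n→x is +10, but vowel i→o is +6. The rule splits by letter class: vowels +6, consonants +10.
On pledge: p(cons)+10=z, l(cons)+10=v, e(vowel)+6=k, d(cons)+10=n, g(cons)+10=q, e(vowel)+6=k.

zvknqk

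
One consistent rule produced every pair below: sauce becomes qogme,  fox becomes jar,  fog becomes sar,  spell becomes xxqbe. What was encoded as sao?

Two steps: reverse the string, then apply a Caesar shift of +12.
Reversing it on sao: shift back: s−12=g, a−12=o, o−12=c → goc; then reverse → cog.

cog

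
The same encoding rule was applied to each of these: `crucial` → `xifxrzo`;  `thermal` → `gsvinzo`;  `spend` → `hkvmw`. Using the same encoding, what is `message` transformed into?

nvhhztv

Each pair mirrors across the alphabet (c↔x, r↔i, u↔f): positions sum to 25. Each letter is replaced by its mirror in the alphabet: a↔z, b↔y, c↔x, and so on (the Atbash cipher).
On message: m↔n, e↔v, s↔h, s↔h, a↔z, g↔t, e↔v.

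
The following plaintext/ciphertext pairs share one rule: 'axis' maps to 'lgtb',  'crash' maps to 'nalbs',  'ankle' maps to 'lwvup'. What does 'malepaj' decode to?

It's a Vigenère-style cipher with numeric key [11,9]: position i shifts by key[i mod 2].
Reversing it on malepaj: m−11=b, a−9=r, l−11=a, e−9=v, p−11=e, a−9=r, j−11=y.

bravery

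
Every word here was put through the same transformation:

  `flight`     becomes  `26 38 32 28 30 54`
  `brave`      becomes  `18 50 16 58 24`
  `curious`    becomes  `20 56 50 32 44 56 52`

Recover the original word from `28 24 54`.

f(#6)→26 and l(#12)→38: differences scale by 2, so n = 2·pos + 14. With a=1..z=26, the number is 2·pos + 14.
Undoing it on 28 24 54: 28→(28−14)÷2=7=g, 24→(24−14)÷2=5=e, 54→(54−14)÷2=20=t.

get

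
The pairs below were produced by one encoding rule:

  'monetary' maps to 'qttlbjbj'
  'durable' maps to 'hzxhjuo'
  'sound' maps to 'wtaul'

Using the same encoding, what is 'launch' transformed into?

In monetary: m→q is +4, o→t is +5, n→t is +6, e→l is +7 — the shift increases by 1 each position. Each letter shifts forward by (position + 4), i.e. 4, 5, 6, … — the shift grows by one for each successive letter.
Applying it to launch: l+4=p, a+5=f, u+6=a, n+7=u, c+8=k, h+9=q.

pfaukq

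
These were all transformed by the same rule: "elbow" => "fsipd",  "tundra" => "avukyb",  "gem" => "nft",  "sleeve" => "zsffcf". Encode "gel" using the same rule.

The shift depends on letter class: consonant l→s is +7, but vowel e→f is +1. Two shifts are in play — +1 for a/e/i/o/u, +7 for every other letter.
On gel: g(cons)+7=n, e(vowel)+1=f, l(cons)+7=s.

nfs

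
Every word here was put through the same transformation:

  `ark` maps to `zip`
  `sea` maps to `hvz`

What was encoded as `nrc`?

mix

Each pair mirrors across the alphabet (a↔z, r↔i, k↔p): positions sum to 25. Letters are reflected about the middle of the alphabet (position → 25−position): Atbash.
Decoding nrc: n↔m, r↔i, c↔x.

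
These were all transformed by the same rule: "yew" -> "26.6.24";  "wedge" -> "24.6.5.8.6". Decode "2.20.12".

ask

The number is (letter's place in the alphabet, a=1) + 1.
Undoing it on 2.20.12: 2→(2−1)÷1=1=a, 20→(20−1)÷1=19=s, 12→(12−1)÷1=11=k.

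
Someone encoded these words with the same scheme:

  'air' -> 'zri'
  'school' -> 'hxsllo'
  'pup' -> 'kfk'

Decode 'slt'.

hog

Each pair mirrors across the alphabet (a↔z, i↔r, r↔i): positions sum to 25. Each letter is replaced by its mirror in the alphabet: a↔z, b↔y, c↔x, and so on (the Atbash cipher).
Reversing it on slt: s↔h, l↔o, t↔g.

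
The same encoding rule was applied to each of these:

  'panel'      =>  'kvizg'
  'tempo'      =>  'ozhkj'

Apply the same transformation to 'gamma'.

Compare letters: p→k is +21, a→v is +21, n→i is +21 — a constant shift. This is a Caesar cipher with shift 21.
On gamma: g+21=b, a+21=v, m+21=h, m+21=h, a+21=v.

bvhhv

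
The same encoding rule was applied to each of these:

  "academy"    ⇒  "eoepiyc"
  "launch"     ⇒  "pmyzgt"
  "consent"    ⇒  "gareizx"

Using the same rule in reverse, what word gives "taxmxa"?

It's a Vigenère-style cipher with numeric key [4,12]: position i shifts by key[i mod 2].
Decoding taxmxa: t−4=p, a−12=o, x−4=t, m−12=a, x−4=t, a−12=o.

potato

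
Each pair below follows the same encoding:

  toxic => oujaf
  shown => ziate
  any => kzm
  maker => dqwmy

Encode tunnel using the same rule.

xqzzgf

Two steps: reverse the string, then apply a Caesar shift of +12.
On tunnel: reverse → lennut; then shift: l+12=x, e+12=q, n+12=z, n+12=z, u+12=g, t+12=f.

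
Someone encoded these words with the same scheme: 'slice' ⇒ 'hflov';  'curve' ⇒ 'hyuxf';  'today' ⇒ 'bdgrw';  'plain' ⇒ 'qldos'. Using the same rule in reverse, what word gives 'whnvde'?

Read the word backwards and shift each letter +3.
Reversing it on whnvde: shift back: w−3=t, h−3=e, n−3=k, v−3=s, d−3=a, e−3=b → teksab; then reverse → basket.

basket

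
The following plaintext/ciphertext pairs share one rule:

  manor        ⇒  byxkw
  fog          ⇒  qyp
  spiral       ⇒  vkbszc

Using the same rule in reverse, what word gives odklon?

The output letters match the input read backwards, each shifted +10: manor reversed is ronam. The word is reversed, then every letter is shifted forward by 10.
Decoding odklon: shift back: o−10=e, d−10=t, k−10=a, l−10=b, o−10=e, n−10=d → etabed; then reverse → debate.

debate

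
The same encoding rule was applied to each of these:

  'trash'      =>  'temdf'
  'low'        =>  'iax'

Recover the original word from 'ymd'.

ram

The output letters match the input read backwards, each shifted +12: trash reversed is hsart. The word is reversed, then every letter is shifted forward by 12.
Undoing it on ymd: shift back: y−12=m, m−12=a, d−12=r → mar; then reverse → ram.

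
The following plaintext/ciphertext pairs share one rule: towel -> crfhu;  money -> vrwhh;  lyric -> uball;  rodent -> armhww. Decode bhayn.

serve

It's a Vigenère-style cipher with numeric key [9,3]: position i shifts by key[i mod 2].
Undoing it on bhayn: b−9=s, h−3=e, a−9=r, y−3=v, n−9=e.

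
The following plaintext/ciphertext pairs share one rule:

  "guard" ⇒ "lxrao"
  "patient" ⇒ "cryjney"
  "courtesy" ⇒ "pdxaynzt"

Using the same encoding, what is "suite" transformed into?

Treating letters as 0–25, the rule is x ↦ 25x + 17 (mod 26).
On suite: s(18)→25·18+17≡25=z; u(20)→25·20+17≡23=x; i(8)→25·8+17≡9=j; t(19)→25·19+17≡24=y; e(4)→25·4+17≡13=n (all mod 26).

zxjyn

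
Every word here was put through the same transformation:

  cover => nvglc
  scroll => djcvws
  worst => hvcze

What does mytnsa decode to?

Shifts by position in cover: pos 0: c→n (+11), pos 1: o→v (+7), pos 2: v→g (+11), pos 3: e→l (+7) — repeating every 2. The shifts repeat in a cycle of length 2: positions 0,1,… shift by +11, +7, then the pattern repeats.
Undoing it on mytnsa: m−11=b, y−7=r, t−11=i, n−7=g, s−11=h, a−7=t.

bright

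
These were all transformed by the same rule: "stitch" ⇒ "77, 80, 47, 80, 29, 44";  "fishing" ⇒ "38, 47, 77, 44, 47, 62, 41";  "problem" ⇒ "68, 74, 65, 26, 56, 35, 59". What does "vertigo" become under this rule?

With a=1..z=26, the number is 3·pos + 20.
On vertigo: v=22→86, e=5→35, r=18→74, t=20→80, i=9→47, g=7→41, o=15→65.

86, 35, 74, 80, 47, 41, 65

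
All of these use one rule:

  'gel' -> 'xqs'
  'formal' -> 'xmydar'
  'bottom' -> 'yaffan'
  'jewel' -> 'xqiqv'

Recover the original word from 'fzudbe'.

Read the word backwards and shift each letter +12.
Undoing it on fzudbe: shift back: f−12=t, z−12=n, u−12=i, d−12=r, b−12=p, e−12=s → tnirps; then reverse → sprint.

sprint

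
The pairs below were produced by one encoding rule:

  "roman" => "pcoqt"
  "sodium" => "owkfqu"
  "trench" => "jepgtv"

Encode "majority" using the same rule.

avktqlco

The output letters match the input read backwards, each shifted +2: roman reversed is namor. The word is reversed, then every letter is shifted forward by 2.
For majority: reverse → ytirojam; then shift: y+2=a, t+2=v, i+2=k, r+2=t, o+2=q, j+2=l, a+2=c, m+2=o.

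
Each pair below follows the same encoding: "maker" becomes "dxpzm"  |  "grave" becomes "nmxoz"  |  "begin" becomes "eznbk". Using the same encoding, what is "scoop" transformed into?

m(12)→d(3) and a(0)→x(23) fit y≡7x+23 (mod 26); the inverse of 7 mod 26 is 15. Each letter's alphabet position (a=0..z=25) is mapped through 7·x+23 mod 26 — an affine cipher.
For scoop: s(18)→7·18+23≡19=t; c(2)→7·2+23≡11=l; o(14)→7·14+23≡17=r; o(14)→7·14+23≡17=r; p(15)→7·15+23≡24=y (all mod 26).

tlrry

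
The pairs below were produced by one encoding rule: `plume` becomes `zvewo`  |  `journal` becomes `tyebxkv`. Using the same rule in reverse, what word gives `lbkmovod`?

Compare letters: p→z is +10, l→v is +10, u→e is +10 — a constant shift. This is a Caesar cipher with shift 10.
Decoding lbkmovod: l−10=b, b−10=r, k−10=a, m−10=c, o−10=e, v−10=l, o−10=e, d−10=t.

bracelet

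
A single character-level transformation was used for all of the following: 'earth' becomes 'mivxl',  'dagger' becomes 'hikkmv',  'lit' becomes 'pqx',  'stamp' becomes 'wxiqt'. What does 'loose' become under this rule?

The shift depends on letter class: consonant r→v is +4, but vowel e→m is +8. The rule splits by letter class: vowels +8, consonants +4.
On loose: l(cons)+4=p, o(vowel)+8=w, o(vowel)+8=w, s(cons)+4=w, e(vowel)+8=m.

pwwwm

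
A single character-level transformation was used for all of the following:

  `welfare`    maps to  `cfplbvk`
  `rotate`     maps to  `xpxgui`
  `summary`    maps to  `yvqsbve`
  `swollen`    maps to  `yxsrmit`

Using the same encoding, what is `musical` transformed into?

The shifts repeat in a cycle of length 3: positions 0,1,… shift by +6, +1, +4, then the pattern repeats.
For musical: m+6=s, u+1=v, s+4=w, i+6=o, c+1=d, a+4=e, l+6=r.

svwoder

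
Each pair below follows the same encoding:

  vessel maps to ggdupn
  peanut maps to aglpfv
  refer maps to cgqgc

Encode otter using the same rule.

Shifts by position in vessel: pos 0: v→g (+11), pos 1: e→g (+2), pos 2: s→d (+11), pos 3: s→u (+2) — repeating every 2. A repeating key of period 2 is used — shifts +11, +2 over and over.
For otter: o+11=z, t+2=v, t+11=e, e+2=g, r+11=c.

zvegc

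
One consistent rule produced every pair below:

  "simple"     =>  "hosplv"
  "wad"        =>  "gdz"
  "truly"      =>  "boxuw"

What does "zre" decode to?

bow

The output letters match the input read backwards, each shifted +3: simple reversed is elpmis. Read the word backwards and shift each letter +3.
Reversing it on zre: shift back: z−3=w, r−3=o, e−3=b → wob; then reverse → bow.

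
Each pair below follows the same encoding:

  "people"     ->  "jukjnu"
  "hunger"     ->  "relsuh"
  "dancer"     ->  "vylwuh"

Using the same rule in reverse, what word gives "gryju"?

p(15)→j(9) and e(4)→u(20) fit y≡25x+24 (mod 26); the inverse of 25 mod 26 is 25. Each letter's alphabet position (a=0..z=25) is mapped through 25·x+24 mod 26 — an affine cipher.
Decoding gryju: g(6)→25·(6−24)≡18=s; r(17)→25·(17−24)≡7=h; y(24)→25·(24−24)≡0=a; j(9)→25·(9−24)≡15=p; u(20)→25·(20−24)≡4=e (all mod 26).

shape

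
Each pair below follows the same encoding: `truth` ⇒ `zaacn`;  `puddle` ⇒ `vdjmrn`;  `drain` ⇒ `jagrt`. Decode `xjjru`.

radio

Shifts by position in truth: pos 0: t→z (+6), pos 1: r→a (+9), pos 2: u→a (+6), pos 3: t→c (+9) — repeating every 2. It's a Vigenère-style cipher with numeric key [6,9]: position i shifts by key[i mod 2].
Decoding xjjru: x−6=r, j−9=a, j−6=d, r−9=i, u−6=o.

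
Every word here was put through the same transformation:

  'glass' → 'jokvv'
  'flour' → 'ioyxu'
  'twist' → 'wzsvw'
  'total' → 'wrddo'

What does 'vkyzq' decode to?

It's a Vigenère-style cipher with numeric key [3,3,10]: position i shifts by key[i mod 3].
Decoding vkyzq: v−3=s, k−3=h, y−10=o, z−3=w, q−3=n.

shown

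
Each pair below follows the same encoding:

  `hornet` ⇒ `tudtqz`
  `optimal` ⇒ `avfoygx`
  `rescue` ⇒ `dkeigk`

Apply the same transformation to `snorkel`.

Shifts by position in hornet: pos 0: h→t (+12), pos 1: o→u (+6), pos 2: r→d (+12), pos 3: n→t (+6) — repeating every 2. It's a Vigenère-style cipher with numeric key [12,6]: position i shifts by key[i mod 2].
On snorkel: s+12=e, n+6=t, o+12=a, r+6=x, k+12=w, e+6=k, l+12=x.

etaxwkx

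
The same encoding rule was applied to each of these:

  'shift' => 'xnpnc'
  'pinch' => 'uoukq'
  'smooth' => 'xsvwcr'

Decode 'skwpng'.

In shift: s→x is +5, h→n is +6, i→p is +7, f→n is +8 — the shift increases by 1 each position. Each letter shifts forward by (position + 5), i.e. 5, 6, 7, … — the shift grows by one for each successive letter.
Reversing it on skwpng: s−5=n, k−6=e, w−7=p, p−8=h, n−9=e, g−10=w.

nephew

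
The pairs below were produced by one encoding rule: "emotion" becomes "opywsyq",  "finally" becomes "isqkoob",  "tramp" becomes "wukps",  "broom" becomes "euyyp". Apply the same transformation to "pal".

Vowels shift forward by 10 and consonants shift forward by 3.
Applying it to pal: p(cons)+3=s, a(vowel)+10=k, l(cons)+3=o.

sko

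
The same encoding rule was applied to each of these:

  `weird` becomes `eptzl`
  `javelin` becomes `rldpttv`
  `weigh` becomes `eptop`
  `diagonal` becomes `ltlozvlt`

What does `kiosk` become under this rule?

Vowels shift forward by 11 and consonants shift forward by 8.
For kiosk: k(cons)+8=s, i(vowel)+11=t, o(vowel)+11=z, s(cons)+8=a, k(cons)+8=s.

stzas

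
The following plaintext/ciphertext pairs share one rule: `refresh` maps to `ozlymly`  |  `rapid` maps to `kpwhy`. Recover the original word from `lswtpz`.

simple

The word is reversed, then every letter is shifted forward by 7.
Reversing it on lswtpz: shift back: l−7=e, s−7=l, w−7=p, t−7=m, p−7=i, z−7=s → elpmis; then reverse → simple.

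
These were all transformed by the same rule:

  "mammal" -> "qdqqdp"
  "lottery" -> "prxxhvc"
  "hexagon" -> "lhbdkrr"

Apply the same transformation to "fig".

jlk

The shift depends on letter class: consonant m→q is +4, but vowel a→d is +3. Two shifts are in play — +3 for a/e/i/o/u, +4 for every other letter.
On fig: f(cons)+4=j, i(vowel)+3=l, g(cons)+4=k.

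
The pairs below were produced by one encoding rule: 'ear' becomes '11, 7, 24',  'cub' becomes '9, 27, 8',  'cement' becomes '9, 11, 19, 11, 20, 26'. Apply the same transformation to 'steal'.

e is letter #5 and maps to 11: an offset of 6. Each letter is replaced by its alphabet position (a=1..z=26) + 6.
For steal: s=19→25, t=20→26, e=5→11, a=1→7, l=12→18.

25, 26, 11, 7, 18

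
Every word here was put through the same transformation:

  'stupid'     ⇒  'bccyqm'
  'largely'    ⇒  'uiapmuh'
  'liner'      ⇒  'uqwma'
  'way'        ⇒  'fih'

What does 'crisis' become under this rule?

laqbqb

The shift depends on letter class: consonant s→b is +9, but vowel u→c is +8. Vowels shift forward by 8 and consonants shift forward by 9.
On crisis: c(cons)+9=l, r(cons)+9=a, i(vowel)+8=q, s(cons)+9=b, i(vowel)+8=q, s(cons)+9=b.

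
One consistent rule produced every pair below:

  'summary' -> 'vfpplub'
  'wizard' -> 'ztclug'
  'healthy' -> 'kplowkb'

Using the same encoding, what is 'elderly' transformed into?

pogpuob

Vowels shift forward by 11 and consonants shift forward by 3.
For elderly: e(vowel)+11=p, l(cons)+3=o, d(cons)+3=g, e(vowel)+11=p, r(cons)+3=u, l(cons)+3=o, y(cons)+3=b.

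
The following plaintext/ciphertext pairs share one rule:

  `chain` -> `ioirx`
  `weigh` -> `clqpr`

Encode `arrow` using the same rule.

In chain: c→i is +6, h→o is +7, a→i is +8, i→r is +9 — the shift increases by 1 each position. Each letter shifts forward by (position + 6), i.e. 6, 7, 8, … — the shift grows by one for each successive letter.
For arrow: a+6=g, r+7=y, r+8=z, o+9=x, w+10=g.

gyzxg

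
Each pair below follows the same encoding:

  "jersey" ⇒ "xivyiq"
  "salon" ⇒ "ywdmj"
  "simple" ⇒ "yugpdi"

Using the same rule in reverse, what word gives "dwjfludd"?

landfill

j(9)→x(23) and e(4)→i(8) fit y≡3x+22 (mod 26); the inverse of 3 mod 26 is 9. This is an affine cipher: with a=0,…,z=25, each position x becomes (3x+22) mod 26.
Undoing it on dwjfludd: d(3)→9·(3−22)≡11=l; w(22)→9·(22−22)≡0=a; j(9)→9·(9−22)≡13=n; f(5)→9·(5−22)≡3=d; l(11)→9·(11−22)≡5=f; u(20)→9·(20−22)≡8=i; d(3)→9·(3−22)≡11=l; d(3)→9·(3−22)≡11=l (all mod 26).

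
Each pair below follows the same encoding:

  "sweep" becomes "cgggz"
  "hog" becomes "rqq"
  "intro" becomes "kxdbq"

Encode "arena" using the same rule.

The shift depends on letter class: consonant s→c is +10, but vowel e→g is +2. Vowels shift forward by 2 and consonants shift forward by 10.
On arena: a(vowel)+2=c, r(cons)+10=b, e(vowel)+2=g, n(cons)+10=x, a(vowel)+2=c.

cbgxc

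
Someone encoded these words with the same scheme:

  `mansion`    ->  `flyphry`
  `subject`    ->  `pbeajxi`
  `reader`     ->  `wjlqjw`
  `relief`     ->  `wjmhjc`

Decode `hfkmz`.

imply

m(12)→f(5) and a(0)→l(11) fit y≡19x+11 (mod 26); the inverse of 19 mod 26 is 11. Treating letters as 0–25, the rule is x ↦ 19x + 11 (mod 26).
Reversing it on hfkmz: h(7)→11·(7−11)≡8=i; f(5)→11·(5−11)≡12=m; k(10)→11·(10−11)≡15=p; m(12)→11·(12−11)≡11=l; z(25)→11·(25−11)≡24=y (all mod 26).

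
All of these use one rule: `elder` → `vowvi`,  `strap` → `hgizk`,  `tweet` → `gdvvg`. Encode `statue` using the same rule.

Each pair mirrors across the alphabet (e↔v, l↔o, d↔w): positions sum to 25. Letters are reflected about the middle of the alphabet (position → 25−position): Atbash.
On statue: s↔h, t↔g, a↔z, t↔g, u↔f, e↔v.

hgzgfv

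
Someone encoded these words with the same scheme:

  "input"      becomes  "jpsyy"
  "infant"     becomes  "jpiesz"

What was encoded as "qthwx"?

press

In input: i→j is +1, n→p is +2, p→s is +3, u→y is +4 — the shift increases by 1 each position. Each letter shifts forward by (position + 1), i.e. 1, 2, 3, … — the shift grows by one for each successive letter.
Decoding qthwx: q−1=p, t−2=r, h−3=e, w−4=s, x−5=s.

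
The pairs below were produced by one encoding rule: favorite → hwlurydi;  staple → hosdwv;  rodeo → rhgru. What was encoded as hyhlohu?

relieve

Read the word backwards and shift each letter +3.
Undoing it on hyhlohu: shift back: h−3=e, y−3=v, h−3=e, l−3=i, o−3=l, h−3=e, u−3=r → eveiler; then reverse → relieve.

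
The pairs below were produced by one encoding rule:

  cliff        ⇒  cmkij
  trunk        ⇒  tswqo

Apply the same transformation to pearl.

In cliff: c→c is +0, l→m is +1, i→k is +2, f→i is +3 — the shift increases by 1 each position. Letter i (0-indexed) is shifted by i+0, so successive shifts are 0, 1, 2, ….
For pearl: p+0=p, e+1=f, a+2=c, r+3=u, l+4=p.

pfcup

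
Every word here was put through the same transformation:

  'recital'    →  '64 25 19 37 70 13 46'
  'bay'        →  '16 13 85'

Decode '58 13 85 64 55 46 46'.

payroll

Each letter becomes 3×(its alphabet position, a=1..z=26) + 10.
Undoing it on 58 13 85 64 55 46 46: 58→(58−10)÷3=16=p, 13→(13−10)÷3=1=a, 85→(85−10)÷3=25=y, 64→(64−10)÷3=18=r, 55→(55−10)÷3=15=o, 46→(46−10)÷3=12=l, 46→(46−10)÷3=12=l.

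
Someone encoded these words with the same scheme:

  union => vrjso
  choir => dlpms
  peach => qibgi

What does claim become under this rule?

dpbmn

Shifts by position in union: pos 0: u→v (+1), pos 1: n→r (+4), pos 2: i→j (+1), pos 3: o→s (+4) — repeating every 2. A repeating key of period 2 is used — shifts +1, +4 over and over.
On claim: c+1=d, l+4=p, a+1=b, i+4=m, m+1=n.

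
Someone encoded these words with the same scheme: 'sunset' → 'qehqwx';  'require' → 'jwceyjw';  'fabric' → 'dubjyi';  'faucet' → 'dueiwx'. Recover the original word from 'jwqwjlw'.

reserve

This is an affine cipher: with a=0,…,z=25, each position x becomes (7x+20) mod 26.
Reversing it on jwqwjlw: j(9)→15·(9−20)≡17=r; w(22)→15·(22−20)≡4=e; q(16)→15·(16−20)≡18=s; w(22)→15·(22−20)≡4=e; j(9)→15·(9−20)≡17=r; l(11)→15·(11−20)≡21=v; w(22)→15·(22−20)≡4=e (all mod 26).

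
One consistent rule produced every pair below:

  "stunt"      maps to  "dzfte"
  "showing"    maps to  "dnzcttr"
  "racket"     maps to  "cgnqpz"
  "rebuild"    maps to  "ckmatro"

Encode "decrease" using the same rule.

It's a Vigenère-style cipher with numeric key [11,6]: position i shifts by key[i mod 2].
Applying it to decrease: d+11=o, e+6=k, c+11=n, r+6=x, e+11=p, a+6=g, s+11=d, e+6=k.

oknxpgdk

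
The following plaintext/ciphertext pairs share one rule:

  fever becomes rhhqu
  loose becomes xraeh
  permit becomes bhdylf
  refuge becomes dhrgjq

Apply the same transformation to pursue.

A repeating key of period 3 is used — shifts +12, +3, +12 over and over.
For pursue: p+12=b, u+3=x, r+12=d, s+12=e, u+3=x, e+12=q.

bxdexq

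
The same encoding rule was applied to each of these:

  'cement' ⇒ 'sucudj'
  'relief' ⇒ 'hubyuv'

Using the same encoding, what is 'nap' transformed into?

It's a constant shift of +16 (ROT16).
For nap: n+16=d, a+16=q, p+16=f.

dqf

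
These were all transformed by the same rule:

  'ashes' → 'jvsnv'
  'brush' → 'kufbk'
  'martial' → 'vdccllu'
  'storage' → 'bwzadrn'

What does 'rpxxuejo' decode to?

Shifts by position in ashes: pos 0: a→j (+9), pos 1: s→v (+3), pos 2: h→s (+11), pos 3: e→n (+9), pos 4: s→v (+3) — repeating every 3. It's a Vigenère-style cipher with numeric key [9,3,11]: position i shifts by key[i mod 3].
Undoing it on rpxxuejo: r−9=i, p−3=m, x−11=m, x−9=o, u−3=r, e−11=t, j−9=a, o−3=l.

immortal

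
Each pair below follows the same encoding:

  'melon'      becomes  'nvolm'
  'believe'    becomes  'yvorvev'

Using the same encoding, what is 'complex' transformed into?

Each letter is replaced by its mirror in the alphabet: a↔z, b↔y, c↔x, and so on (the Atbash cipher).
Applying it to complex: c↔x, o↔l, m↔n, p↔k, l↔o, e↔v, x↔c.

xlnkovc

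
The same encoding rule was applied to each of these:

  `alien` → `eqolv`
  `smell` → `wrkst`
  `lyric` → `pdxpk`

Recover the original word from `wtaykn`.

Each letter shifts forward by (position + 4), i.e. 4, 5, 6, … — the shift grows by one for each successive letter.
Decoding wtaykn: w−4=s, t−5=o, a−6=u, y−7=r, k−8=c, n−9=e.

source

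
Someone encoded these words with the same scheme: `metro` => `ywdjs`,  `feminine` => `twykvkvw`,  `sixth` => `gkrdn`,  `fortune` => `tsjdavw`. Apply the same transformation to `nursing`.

m(12)→y(24) and e(4)→w(22) fit y≡23x+8 (mod 26); the inverse of 23 mod 26 is 17. Treating letters as 0–25, the rule is x ↦ 23x + 8 (mod 26).
For nursing: n(13)→23·13+8≡21=v; u(20)→23·20+8≡0=a; r(17)→23·17+8≡9=j; s(18)→23·18+8≡6=g; i(8)→23·8+8≡10=k; n(13)→23·13+8≡21=v; g(6)→23·6+8≡16=q (all mod 26).

vajgkvq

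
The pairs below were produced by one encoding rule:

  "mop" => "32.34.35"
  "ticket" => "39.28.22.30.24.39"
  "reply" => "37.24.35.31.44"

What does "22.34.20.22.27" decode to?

coach

m is letter #13 and maps to 32: an offset of 19. The number is (letter's place in the alphabet, a=1) + 19.
Reversing it on 22.34.20.22.27: 22→(22−19)÷1=3=c, 34→(34−19)÷1=15=o, 20→(20−19)÷1=1=a, 22→(22−19)÷1=3=c, 27→(27−19)÷1=8=h.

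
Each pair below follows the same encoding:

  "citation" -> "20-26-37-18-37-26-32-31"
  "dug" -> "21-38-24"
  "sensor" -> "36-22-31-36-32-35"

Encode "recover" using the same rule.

35-22-20-32-39-22-35

c is letter #3 and maps to 20: an offset of 17. Each letter is replaced by its alphabet position (a=1..z=26) + 17.
Applying it to recover: r=18→35, e=5→22, c=3→20, o=15→32, v=22→39, e=5→22, r=18→35.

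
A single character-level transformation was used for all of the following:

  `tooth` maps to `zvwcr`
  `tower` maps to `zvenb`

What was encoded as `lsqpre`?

Each letter shifts forward by (position + 6), i.e. 6, 7, 8, … — the shift grows by one for each successive letter.
Undoing it on lsqpre: l−6=f, s−7=l, q−8=i, p−9=g, r−10=h, e−11=t.

flight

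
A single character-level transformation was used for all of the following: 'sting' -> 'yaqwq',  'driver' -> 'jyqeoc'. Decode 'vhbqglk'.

In sting: s→y is +6, t→a is +7, i→q is +8, n→w is +9 — the shift increases by 1 each position. Letter i (0-indexed) is shifted by i+6, so successive shifts are 6, 7, 8, ….
Decoding vhbqglk: v−6=p, h−7=a, b−8=t, q−9=h, g−10=w, l−11=a, k−12=y.

pathway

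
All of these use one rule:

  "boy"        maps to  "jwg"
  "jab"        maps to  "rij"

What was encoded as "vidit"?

naval

Compare letters: b→j is +8, o→w is +8, y→g is +8 — a constant shift. It's a constant shift of +8 (ROT8).
Reversing it on vidit: v−8=n, i−8=a, d−8=v, i−8=a, t−8=l.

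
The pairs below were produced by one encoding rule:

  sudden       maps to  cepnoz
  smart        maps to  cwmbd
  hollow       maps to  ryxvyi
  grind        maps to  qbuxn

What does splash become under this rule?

czxkct

A repeating key of period 3 is used — shifts +10, +10, +12 over and over.
For splash: s+10=c, p+10=z, l+12=x, a+10=k, s+10=c, h+12=t.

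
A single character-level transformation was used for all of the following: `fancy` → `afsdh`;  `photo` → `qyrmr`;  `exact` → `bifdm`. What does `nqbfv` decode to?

This is an affine cipher: with a=0,…,z=25, each position x becomes (25x+5) mod 26.
Decoding nqbfv: n(13)→25·(13−5)≡18=s; q(16)→25·(16−5)≡15=p; b(1)→25·(1−5)≡4=e; f(5)→25·(5−5)≡0=a; v(21)→25·(21−5)≡10=k (all mod 26).

speak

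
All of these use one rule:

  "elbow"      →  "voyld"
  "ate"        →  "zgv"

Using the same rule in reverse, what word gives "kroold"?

Each pair mirrors across the alphabet (e↔v, l↔o, b↔y): positions sum to 25. Each letter is replaced by its mirror in the alphabet: a↔z, b↔y, c↔x, and so on (the Atbash cipher).
Decoding kroold: k↔p, r↔i, o↔l, o↔l, l↔o, d↔w.

pillow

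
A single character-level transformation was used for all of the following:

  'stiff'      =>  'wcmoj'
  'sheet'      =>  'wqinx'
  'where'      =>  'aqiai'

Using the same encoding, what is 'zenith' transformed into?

dnrrxq

Shifts by position in stiff: pos 0: s→w (+4), pos 1: t→c (+9), pos 2: i→m (+4), pos 3: f→o (+9) — repeating every 2. A repeating key of period 2 is used — shifts +4, +9 over and over.
Applying it to zenith: z+4=d, e+9=n, n+4=r, i+9=r, t+4=x, h+9=q.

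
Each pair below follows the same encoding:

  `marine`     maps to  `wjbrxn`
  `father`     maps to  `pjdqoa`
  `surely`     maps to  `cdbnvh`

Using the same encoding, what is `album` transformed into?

kuldw

Shifts by position in marine: pos 0: m→w (+10), pos 1: a→j (+9), pos 2: r→b (+10), pos 3: i→r (+9) — repeating every 2. It's a Vigenère-style cipher with numeric key [10,9]: position i shifts by key[i mod 2].
Applying it to album: a+10=k, l+9=u, b+10=l, u+9=d, m+10=w.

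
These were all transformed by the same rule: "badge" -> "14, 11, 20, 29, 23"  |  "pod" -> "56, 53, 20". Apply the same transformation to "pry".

56, 62, 83

With a=1..z=26, the number is 3·pos + 8.
For pry: p=16→56, r=18→62, y=25→83.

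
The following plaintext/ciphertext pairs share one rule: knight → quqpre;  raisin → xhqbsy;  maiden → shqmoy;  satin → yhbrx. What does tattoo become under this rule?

zhbcyz

Each letter shifts forward by (position + 6), i.e. 6, 7, 8, … — the shift grows by one for each successive letter.
For tattoo: t+6=z, a+7=h, t+8=b, t+9=c, o+10=y, o+11=z.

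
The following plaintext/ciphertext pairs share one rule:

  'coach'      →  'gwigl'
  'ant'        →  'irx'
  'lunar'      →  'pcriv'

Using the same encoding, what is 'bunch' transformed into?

fcrgl

Vowels shift forward by 8 and consonants shift forward by 4.
For bunch: b(cons)+4=f, u(vowel)+8=c, n(cons)+4=r, c(cons)+4=g, h(cons)+4=l.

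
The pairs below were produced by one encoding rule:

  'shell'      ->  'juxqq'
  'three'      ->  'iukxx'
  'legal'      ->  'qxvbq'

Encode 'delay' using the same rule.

s(18)→j(9) and h(7)→u(20) fit y≡25x+1 (mod 26); the inverse of 25 mod 26 is 25. This is an affine cipher: with a=0,…,z=25, each position x becomes (25x+1) mod 26.
On delay: d(3)→25·3+1≡24=y; e(4)→25·4+1≡23=x; l(11)→25·11+1≡16=q; a(0)→25·0+1≡1=b; y(24)→25·24+1≡3=d (all mod 26).

yxqbd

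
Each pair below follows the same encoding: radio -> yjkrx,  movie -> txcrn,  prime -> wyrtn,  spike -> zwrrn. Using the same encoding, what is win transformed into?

dru

The shift depends on letter class: consonant r→y is +7, but vowel a→j is +9. The rule splits by letter class: vowels +9, consonants +7.
Applying it to win: w(cons)+7=d, i(vowel)+9=r, n(cons)+7=u.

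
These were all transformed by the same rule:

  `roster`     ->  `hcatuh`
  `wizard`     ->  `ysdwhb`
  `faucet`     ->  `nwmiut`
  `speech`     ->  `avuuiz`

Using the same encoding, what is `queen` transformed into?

omuuj

Each letter's alphabet position (a=0..z=25) is mapped through 19·x+22 mod 26 — an affine cipher.
For queen: q(16)→19·16+22≡14=o; u(20)→19·20+22≡12=m; e(4)→19·4+22≡20=u; e(4)→19·4+22≡20=u; n(13)→19·13+22≡9=j (all mod 26).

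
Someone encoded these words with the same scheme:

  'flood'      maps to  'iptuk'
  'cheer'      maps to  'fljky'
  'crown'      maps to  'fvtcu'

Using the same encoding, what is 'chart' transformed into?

Each letter shifts forward by (position + 3), i.e. 3, 4, 5, … — the shift grows by one for each successive letter.
For chart: c+3=f, h+4=l, a+5=f, r+6=x, t+7=a.

flfxa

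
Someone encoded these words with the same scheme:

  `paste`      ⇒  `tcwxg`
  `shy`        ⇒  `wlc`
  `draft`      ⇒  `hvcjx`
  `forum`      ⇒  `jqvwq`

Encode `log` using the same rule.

The shift depends on letter class: consonant p→t is +4, but vowel a→c is +2. Vowels shift forward by 2 and consonants shift forward by 4.
Applying it to log: l(cons)+4=p, o(vowel)+2=q, g(cons)+4=k.

pqk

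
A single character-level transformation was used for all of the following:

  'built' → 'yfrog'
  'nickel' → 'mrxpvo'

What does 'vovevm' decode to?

Each pair mirrors across the alphabet (b↔y, u↔f, i↔r): positions sum to 25. Letters are reflected about the middle of the alphabet (position → 25−position): Atbash.
Reversing it on vovevm: v↔e, o↔l, v↔e, e↔v, v↔e, m↔n.

eleven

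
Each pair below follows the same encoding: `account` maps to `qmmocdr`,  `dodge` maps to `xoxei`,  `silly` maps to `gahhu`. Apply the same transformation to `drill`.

xvahh

a(0)→q(16) and c(2)→m(12) fit y≡11x+16 (mod 26); the inverse of 11 mod 26 is 19. This is an affine cipher: with a=0,…,z=25, each position x becomes (11x+16) mod 26.
Applying it to drill: d(3)→11·3+16≡23=x; r(17)→11·17+16≡21=v; i(8)→11·8+16≡0=a; l(11)→11·11+16≡7=h; l(11)→11·11+16≡7=h (all mod 26).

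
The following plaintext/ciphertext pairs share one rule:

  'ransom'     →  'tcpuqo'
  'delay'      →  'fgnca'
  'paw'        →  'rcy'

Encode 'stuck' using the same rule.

uvwem

Compare letters: r→t is +2, a→c is +2, n→p is +2 — a constant shift. This is a Caesar cipher with shift 2.
On stuck: s+2=u, t+2=v, u+2=w, c+2=e, k+2=m.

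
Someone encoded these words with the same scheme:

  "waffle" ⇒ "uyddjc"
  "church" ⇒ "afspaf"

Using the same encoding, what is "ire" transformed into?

gpc

Compare letters: w→u is +24, a→y is +24, f→d is +24 — a constant shift. Each letter is shifted forward by 24 in the alphabet (a Caesar shift of +24).
Applying it to ire: i+24=g, r+24=p, e+24=c.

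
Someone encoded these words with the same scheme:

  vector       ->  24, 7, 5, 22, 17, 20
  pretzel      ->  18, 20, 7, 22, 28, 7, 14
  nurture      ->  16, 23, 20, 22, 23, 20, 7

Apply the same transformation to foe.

Each letter is replaced by its alphabet position (a=1..z=26) + 2.
For foe: f=6→8, o=15→17, e=5→7.

8, 17, 7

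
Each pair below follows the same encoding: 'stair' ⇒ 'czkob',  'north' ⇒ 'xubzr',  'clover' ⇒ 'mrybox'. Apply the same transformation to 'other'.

Shifts by position in stair: pos 0: s→c (+10), pos 1: t→z (+6), pos 2: a→k (+10), pos 3: i→o (+6) — repeating every 2. A repeating key of period 2 is used — shifts +10, +6 over and over.
For other: o+10=y, t+6=z, h+10=r, e+6=k, r+10=b.

yzrkb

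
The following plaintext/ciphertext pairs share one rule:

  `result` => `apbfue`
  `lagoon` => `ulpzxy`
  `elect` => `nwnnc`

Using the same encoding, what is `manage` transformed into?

vlwlpp

Shifts by position in result: pos 0: r→a (+9), pos 1: e→p (+11), pos 2: s→b (+9), pos 3: u→f (+11) — repeating every 2. It's a Vigenère-style cipher with numeric key [9,11]: position i shifts by key[i mod 2].
On manage: m+9=v, a+11=l, n+9=w, a+11=l, g+9=p, e+11=p.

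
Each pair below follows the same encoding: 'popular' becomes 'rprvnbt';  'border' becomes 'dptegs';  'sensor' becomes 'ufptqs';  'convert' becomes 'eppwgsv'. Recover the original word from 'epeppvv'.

Shifts by position in popular: pos 0: p→r (+2), pos 1: o→p (+1), pos 2: p→r (+2), pos 3: u→v (+1) — repeating every 2. A repeating key of period 2 is used — shifts +2, +1 over and over.
Decoding epeppvv: e−2=c, p−1=o, e−2=c, p−1=o, p−2=n, v−1=u, v−2=t.

coconut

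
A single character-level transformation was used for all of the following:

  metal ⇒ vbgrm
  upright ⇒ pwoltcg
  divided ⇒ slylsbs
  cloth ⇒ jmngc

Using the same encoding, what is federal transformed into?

kbsborm

m(12)→v(21) and e(4)→b(1) fit y≡9x+17 (mod 26); the inverse of 9 mod 26 is 3. Each letter's alphabet position (a=0..z=25) is mapped through 9·x+17 mod 26 — an affine cipher.
On federal: f(5)→9·5+17≡10=k; e(4)→9·4+17≡1=b; d(3)→9·3+17≡18=s; e(4)→9·4+17≡1=b; r(17)→9·17+17≡14=o; a(0)→9·0+17≡17=r; l(11)→9·11+17≡12=m (all mod 26).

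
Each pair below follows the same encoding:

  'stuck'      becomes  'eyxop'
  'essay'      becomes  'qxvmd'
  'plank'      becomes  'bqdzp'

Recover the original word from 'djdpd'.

ready

Shifts by position in stuck: pos 0: s→e (+12), pos 1: t→y (+5), pos 2: u→x (+3), pos 3: c→o (+12), pos 4: k→p (+5) — repeating every 3. The shifts repeat in a cycle of length 3: positions 0,1,… shift by +12, +5, +3, then the pattern repeats.
Decoding djdpd: d−12=r, j−5=e, d−3=a, p−12=d, d−5=y.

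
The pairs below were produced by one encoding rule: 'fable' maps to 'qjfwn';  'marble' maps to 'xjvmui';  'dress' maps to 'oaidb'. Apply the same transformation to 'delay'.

onplh

A repeating key of period 3 is used — shifts +11, +9, +4 over and over.
For delay: d+11=o, e+9=n, l+4=p, a+11=l, y+9=h.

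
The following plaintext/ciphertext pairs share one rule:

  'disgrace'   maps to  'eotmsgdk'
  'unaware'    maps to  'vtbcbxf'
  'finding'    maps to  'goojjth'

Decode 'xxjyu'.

Shifts by position in disgrace: pos 0: d→e (+1), pos 1: i→o (+6), pos 2: s→t (+1), pos 3: g→m (+6) — repeating every 2. It's a Vigenère-style cipher with numeric key [1,6]: position i shifts by key[i mod 2].
Decoding xxjyu: x−1=w, x−6=r, j−1=i, y−6=s, u−1=t.

wrist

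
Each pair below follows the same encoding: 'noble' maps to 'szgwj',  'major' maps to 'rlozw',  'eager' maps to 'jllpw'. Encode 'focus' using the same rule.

kzhfx

Shifts by position in noble: pos 0: n→s (+5), pos 1: o→z (+11), pos 2: b→g (+5), pos 3: l→w (+11) — repeating every 2. The shifts repeat in a cycle of length 2: positions 0,1,… shift by +5, +11, then the pattern repeats.
Applying it to focus: f+5=k, o+11=z, c+5=h, u+11=f, s+5=x.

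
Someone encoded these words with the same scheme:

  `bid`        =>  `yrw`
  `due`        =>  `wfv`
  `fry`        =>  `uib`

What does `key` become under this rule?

Each letter is replaced by its mirror in the alphabet: a↔z, b↔y, c↔x, and so on (the Atbash cipher).
On key: k↔p, e↔v, y↔b.

pvb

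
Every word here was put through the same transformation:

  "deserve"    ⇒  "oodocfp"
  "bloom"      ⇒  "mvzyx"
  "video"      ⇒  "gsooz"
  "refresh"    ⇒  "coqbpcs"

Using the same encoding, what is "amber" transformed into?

lwmoc

It's a Vigenère-style cipher with numeric key [11,10]: position i shifts by key[i mod 2].
Applying it to amber: a+11=l, m+10=w, b+11=m, e+10=o, r+11=c.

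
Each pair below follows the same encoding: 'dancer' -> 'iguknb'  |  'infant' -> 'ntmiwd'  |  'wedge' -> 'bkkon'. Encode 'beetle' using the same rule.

In dancer: d→i is +5, a→g is +6, n→u is +7, c→k is +8 — the shift increases by 1 each position. Letter i (0-indexed) is shifted by i+5, so successive shifts are 5, 6, 7, ….
Applying it to beetle: b+5=g, e+6=k, e+7=l, t+8=b, l+9=u, e+10=o.

gklbuo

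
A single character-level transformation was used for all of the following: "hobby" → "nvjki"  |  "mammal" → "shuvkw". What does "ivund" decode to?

In hobby: h→n is +6, o→v is +7, b→j is +8, b→k is +9 — the shift increases by 1 each position. Letter i (0-indexed) is shifted by i+6, so successive shifts are 6, 7, 8, ….
Undoing it on ivund: i−6=c, v−7=o, u−8=m, n−9=e, d−10=t.

comet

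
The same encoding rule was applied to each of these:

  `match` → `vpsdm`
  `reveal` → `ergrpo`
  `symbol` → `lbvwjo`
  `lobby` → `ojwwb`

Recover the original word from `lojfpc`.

m(12)→v(21) and a(0)→p(15) fit y≡7x+15 (mod 26); the inverse of 7 mod 26 is 15. Each letter's alphabet position (a=0..z=25) is mapped through 7·x+15 mod 26 — an affine cipher.
Decoding lojfpc: l(11)→15·(11−15)≡18=s; o(14)→15·(14−15)≡11=l; j(9)→15·(9−15)≡14=o; f(5)→15·(5−15)≡6=g; p(15)→15·(15−15)≡0=a; c(2)→15·(2−15)≡13=n (all mod 26).

slogan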